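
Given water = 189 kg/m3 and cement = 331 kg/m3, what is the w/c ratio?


w/c = water / cement
w/c = 189 / 331 = 0.571

0.571


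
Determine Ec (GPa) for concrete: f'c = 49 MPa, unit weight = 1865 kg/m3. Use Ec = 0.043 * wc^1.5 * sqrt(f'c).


Ec = 0.043 * 1865^1.5 * sqrt(49) / 1000
= 24.24 GPa

24.24


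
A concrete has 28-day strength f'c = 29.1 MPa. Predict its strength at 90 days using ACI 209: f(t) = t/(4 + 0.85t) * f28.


f(90) = 90 / (4 + 0.85 * 90) * 29.1
= 90 / 80.5 * 29.1
= 32.53 MPa

32.53


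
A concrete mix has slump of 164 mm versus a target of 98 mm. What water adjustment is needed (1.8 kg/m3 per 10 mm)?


Difference = 98 - 164 = -66 mm
Water adjustment = -66 * 1.8 / 10 = -11.9 kg/m3

-11.9


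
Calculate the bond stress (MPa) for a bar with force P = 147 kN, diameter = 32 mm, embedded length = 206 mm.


u = P / (pi * db * ld)
= 147 * 1000 / (pi * 32 * 206)
= 7.098 MPa

7.098


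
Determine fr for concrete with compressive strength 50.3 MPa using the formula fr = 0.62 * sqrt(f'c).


fr = 0.62 * sqrt(50.3)
= 4.397 MPa

4.397


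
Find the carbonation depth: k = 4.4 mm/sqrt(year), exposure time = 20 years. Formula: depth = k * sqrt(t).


depth = k * sqrt(t)
= 4.4 * sqrt(20)
= 19.68 mm

19.68


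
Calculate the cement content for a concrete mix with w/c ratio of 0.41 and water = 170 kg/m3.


Cement = water / (w/c)
= 170 / 0.41
= 414.6 kg/m3

414.6


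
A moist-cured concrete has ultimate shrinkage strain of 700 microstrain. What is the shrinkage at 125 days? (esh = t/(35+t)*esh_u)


esh(125) = 125 / (35 + 125) * 700
= 125 / 160 * 700
= 546.9 microstrain

546.9


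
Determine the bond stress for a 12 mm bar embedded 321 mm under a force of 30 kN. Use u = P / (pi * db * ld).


u = P / (pi * db * ld)
= 30 * 1000 / (pi * 12 * 321)
= 2.479 MPa

2.479


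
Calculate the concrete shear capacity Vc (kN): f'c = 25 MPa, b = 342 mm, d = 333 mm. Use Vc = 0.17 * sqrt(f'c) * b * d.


Vc = 0.17 * sqrt(25) * 342 * 333 / 1000
= 96.8 kN

96.8


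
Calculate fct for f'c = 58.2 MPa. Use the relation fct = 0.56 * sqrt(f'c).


fct = 0.56 * sqrt(58.2)
= 0.56 * 7.629
= 4.272 MPa

4.272


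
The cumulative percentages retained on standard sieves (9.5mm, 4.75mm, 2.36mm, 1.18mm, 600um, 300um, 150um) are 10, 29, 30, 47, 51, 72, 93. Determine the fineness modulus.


FM = sum(cumulative % retained) / 100
= 332 / 100
= 3.32

3.32


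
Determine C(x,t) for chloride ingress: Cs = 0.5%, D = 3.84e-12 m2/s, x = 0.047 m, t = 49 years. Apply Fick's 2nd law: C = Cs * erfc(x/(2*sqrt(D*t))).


t_seconds = 49 * 365.25 * 24 * 3600 = 1546322400.0 s
arg = 0.047 / (2 * sqrt(3.84e-12 * 1546322400.0))
= 0.305
erfc(0.305) = 0.6663
C = 0.5 * 0.6663 = 0.3331%

0.3331


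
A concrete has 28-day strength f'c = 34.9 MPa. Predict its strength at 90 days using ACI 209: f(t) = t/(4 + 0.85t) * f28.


f(90) = 90 / (4 + 0.85 * 90) * 34.9
= 90 / 80.5 * 34.9
= 39.02 MPa

39.02


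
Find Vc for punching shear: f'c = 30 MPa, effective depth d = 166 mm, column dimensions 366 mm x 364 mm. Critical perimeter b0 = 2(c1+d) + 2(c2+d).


b0 = 2*(366 + 166) + 2*(364 + 166) = 2124 mm
Vc = 0.33 * sqrt(30) * 2124 * 166 / 1000
= 637.29 kN

637.29


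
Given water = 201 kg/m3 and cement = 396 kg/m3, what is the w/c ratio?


w/c = water / cement
w/c = 201 / 396 = 0.508

0.508


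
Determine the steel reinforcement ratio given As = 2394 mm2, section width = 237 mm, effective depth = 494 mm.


rho = As / (b * d)
= 2394 / (237 * 494)
= 0.0204

0.0204


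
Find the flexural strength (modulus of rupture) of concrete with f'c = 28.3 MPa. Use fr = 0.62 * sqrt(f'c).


fr = 0.62 * sqrt(28.3)
= 3.298 MPa

3.298


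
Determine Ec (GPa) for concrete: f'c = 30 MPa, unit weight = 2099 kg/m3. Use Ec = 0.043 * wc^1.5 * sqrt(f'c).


Ec = 0.043 * 2099^1.5 * sqrt(30) / 1000
= 22.65 GPa

22.65


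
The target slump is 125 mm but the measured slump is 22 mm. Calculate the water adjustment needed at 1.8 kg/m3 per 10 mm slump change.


Difference = 125 - 22 = 103 mm
Water adjustment = 103 * 1.8 / 10 = 18.5 kg/m3

18.5


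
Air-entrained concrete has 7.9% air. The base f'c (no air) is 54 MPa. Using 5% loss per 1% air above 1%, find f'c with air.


Strength loss = (7.9 - 1) * 5 = 34.5%
f'c = 54 * (1 - 34.5/100)
= 35.37 MPa

35.37


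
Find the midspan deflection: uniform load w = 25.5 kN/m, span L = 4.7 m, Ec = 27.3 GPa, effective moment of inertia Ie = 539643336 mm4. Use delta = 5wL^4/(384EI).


Convert: L = 4.7 m = 4700 mm, Ec = 27.3 GPa = 27300 MPa
delta = 5 * 25.5 * 4700^4 / (384 * 27300 * 539643336)
= 11.0 mm

11.0


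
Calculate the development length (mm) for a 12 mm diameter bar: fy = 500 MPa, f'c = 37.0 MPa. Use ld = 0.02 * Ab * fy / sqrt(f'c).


Ab = pi * 12^2 / 4 = 113.097 mm2
ld = 0.02 * 113.097 * 500 / sqrt(37.0)
= 185.9 mm

185.9


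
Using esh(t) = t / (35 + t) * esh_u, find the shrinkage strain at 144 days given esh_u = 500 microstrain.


esh(144) = 144 / (35 + 144) * 500
= 144 / 179 * 500
= 402.2 microstrain

402.2


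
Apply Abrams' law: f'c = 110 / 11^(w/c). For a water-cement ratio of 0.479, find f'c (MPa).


f'c = 110 / 11^0.479
= 110 / 3.154
= 34.88 MPa

34.88


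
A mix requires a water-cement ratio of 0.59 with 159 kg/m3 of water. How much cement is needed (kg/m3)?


Cement = water / (w/c)
= 159 / 0.59
= 269.5 kg/m3

269.5


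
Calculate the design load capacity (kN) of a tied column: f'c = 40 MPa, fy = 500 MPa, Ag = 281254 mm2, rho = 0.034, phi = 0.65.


Ast = rho * Ag = 0.034 * 281254 = 9562.636 mm2
phi*Pn = 0.65 * 0.80 * (0.85 * 40 * (281254 - 9562.636) + 500 * 9562.636) / 1000
= 7289.79 kN

7289.79


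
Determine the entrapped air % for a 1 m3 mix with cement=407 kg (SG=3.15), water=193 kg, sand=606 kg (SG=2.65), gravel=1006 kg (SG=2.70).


Vol cement = 407 / (3.15 * 1000) = 0.129206 m3
Vol water = 193 / 1000 = 0.193 m3
Vol sand = 606 / (2.65 * 1000) = 0.228679 m3
Vol gravel = 1006 / (2.70 * 1000) = 0.372593 m3
Total solid + water volume = 0.923478 m3
Air = (1 - 0.923478) * 100 = 7.65%

7.65


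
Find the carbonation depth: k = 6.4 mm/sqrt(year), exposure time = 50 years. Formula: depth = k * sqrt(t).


depth = k * sqrt(t)
= 6.4 * sqrt(50)
= 45.25 mm

45.25


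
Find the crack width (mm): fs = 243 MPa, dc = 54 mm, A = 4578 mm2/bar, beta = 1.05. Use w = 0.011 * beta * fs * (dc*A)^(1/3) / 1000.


w = 0.011 * beta * fs * (dc * A)^(1/3) / 1000
= 0.011 * 1.05 * 243 * (54 * 4578)^(1/3) / 1000
= 0.176 mm

0.176


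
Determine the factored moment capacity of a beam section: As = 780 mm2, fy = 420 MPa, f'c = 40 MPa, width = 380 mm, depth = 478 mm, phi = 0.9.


a = As * fy / (0.85 * f'c * b)
= 780 * 420 / (0.85 * 40 * 380)
= 25.356 mm
Mn = As * fy * (d - a/2) / 10^6
= 152.4395 kN-m
phi*Mn = 0.9 * 152.4395 = 137.2 kN-m

137.2


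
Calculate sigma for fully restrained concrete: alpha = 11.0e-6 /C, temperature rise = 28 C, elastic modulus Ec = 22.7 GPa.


sigma = alpha * dT * Ec
= 11.0e-6 * 28 * 22.7 * 1000
= 6.992 MPa

6.992


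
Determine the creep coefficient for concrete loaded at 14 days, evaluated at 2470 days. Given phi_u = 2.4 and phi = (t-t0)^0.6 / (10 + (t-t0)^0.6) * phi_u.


dt = 2470 - 14 = 2456
phi = 2456^0.6 / (10 + 2456^0.6) * 2.4
= 2.197

2.197


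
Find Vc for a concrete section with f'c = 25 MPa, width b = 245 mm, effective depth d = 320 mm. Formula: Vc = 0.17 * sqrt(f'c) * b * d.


Vc = 0.17 * sqrt(25) * 245 * 320 / 1000
= 66.64 kN

66.64


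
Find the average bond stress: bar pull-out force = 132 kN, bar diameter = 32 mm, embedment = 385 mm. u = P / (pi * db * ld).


u = P / (pi * db * ld)
= 132 * 1000 / (pi * 32 * 385)
= 3.41 MPa

3.41


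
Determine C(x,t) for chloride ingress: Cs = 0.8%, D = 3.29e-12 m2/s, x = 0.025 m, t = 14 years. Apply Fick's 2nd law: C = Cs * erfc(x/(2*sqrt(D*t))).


t_seconds = 14 * 365.25 * 24 * 3600 = 441806400.0 s
arg = 0.025 / (2 * sqrt(3.29e-12 * 441806400.0))
= 0.3279
erfc(0.3279) = 0.6429
C = 0.8 * 0.6429 = 0.5143%

0.5143


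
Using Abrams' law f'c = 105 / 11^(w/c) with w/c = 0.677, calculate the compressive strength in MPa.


f'c = 105 / 11^0.677
= 105 / 5.07
= 20.71 MPa

20.71


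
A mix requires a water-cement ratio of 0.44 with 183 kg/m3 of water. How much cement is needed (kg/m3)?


Cement = water / (w/c)
= 183 / 0.44
= 415.9 kg/m3

415.9


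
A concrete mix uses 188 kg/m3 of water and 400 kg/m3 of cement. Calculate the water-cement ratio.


w/c = water / cement
w/c = 188 / 400 = 0.47

0.47


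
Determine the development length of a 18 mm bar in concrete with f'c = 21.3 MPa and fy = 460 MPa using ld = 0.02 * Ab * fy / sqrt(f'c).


Ab = pi * 18^2 / 4 = 254.469 mm2
ld = 0.02 * 254.469 * 460 / sqrt(21.3)
= 507.3 mm

507.3


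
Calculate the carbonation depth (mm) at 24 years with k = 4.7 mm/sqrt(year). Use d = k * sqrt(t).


depth = k * sqrt(t)
= 4.7 * sqrt(24)
= 23.03 mm

23.03


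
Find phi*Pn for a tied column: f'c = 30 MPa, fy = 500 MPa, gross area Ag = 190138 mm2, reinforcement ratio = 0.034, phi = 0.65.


Ast = rho * Ag = 0.034 * 190138 = 6464.692 mm2
phi*Pn = 0.65 * 0.80 * (0.85 * 30 * (190138 - 6464.692) + 500 * 6464.692) / 1000
= 4116.33 kN

4116.33


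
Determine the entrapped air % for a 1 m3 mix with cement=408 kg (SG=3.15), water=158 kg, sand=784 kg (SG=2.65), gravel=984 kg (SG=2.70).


Vol cement = 408 / (3.15 * 1000) = 0.129524 m3
Vol water = 158 / 1000 = 0.158 m3
Vol sand = 784 / (2.65 * 1000) = 0.295849 m3
Vol gravel = 984 / (2.70 * 1000) = 0.364444 m3
Total solid + water volume = 0.947817 m3
Air = (1 - 0.947817) * 100 = 5.22%

5.22


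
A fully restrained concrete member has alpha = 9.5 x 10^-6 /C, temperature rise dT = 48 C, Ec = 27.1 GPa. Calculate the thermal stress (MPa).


sigma = alpha * dT * Ec
= 9.5e-6 * 48 * 27.1 * 1000
= 12.358 MPa

12.358


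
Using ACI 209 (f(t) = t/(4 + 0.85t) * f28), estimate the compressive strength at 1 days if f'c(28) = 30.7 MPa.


f(1) = 1 / (4 + 0.85 * 1) * 30.7
= 1 / 4.85 * 30.7
= 6.33 MPa

6.33


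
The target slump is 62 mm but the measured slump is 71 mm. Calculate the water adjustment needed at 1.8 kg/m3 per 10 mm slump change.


Difference = 62 - 71 = -9 mm
Water adjustment = -9 * 1.8 / 10 = -1.6 kg/m3

-1.6


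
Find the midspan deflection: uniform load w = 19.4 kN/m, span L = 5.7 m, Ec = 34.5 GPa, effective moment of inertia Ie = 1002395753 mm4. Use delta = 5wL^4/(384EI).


Convert: L = 5.7 m = 5700 mm, Ec = 34.5 GPa = 34500 MPa
delta = 5 * 19.4 * 5700^4 / (384 * 34500 * 1002395753)
= 7.71 mm

7.71


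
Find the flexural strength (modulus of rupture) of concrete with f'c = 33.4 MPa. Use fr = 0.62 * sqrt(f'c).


fr = 0.62 * sqrt(33.4)
= 3.583 MPa

3.583


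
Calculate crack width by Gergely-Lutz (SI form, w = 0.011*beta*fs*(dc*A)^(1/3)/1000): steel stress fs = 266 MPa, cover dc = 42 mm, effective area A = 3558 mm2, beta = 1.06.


w = 0.011 * beta * fs * (dc * A)^(1/3) / 1000
= 0.011 * 1.06 * 266 * (42 * 3558)^(1/3) / 1000
= 0.165 mm

0.165


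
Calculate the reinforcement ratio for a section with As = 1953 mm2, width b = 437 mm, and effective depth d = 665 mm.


rho = As / (b * d)
= 1953 / (437 * 665)
= 0.0067

0.0067


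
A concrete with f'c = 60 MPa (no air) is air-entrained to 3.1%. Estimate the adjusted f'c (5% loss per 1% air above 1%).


Strength loss = (3.1 - 1) * 5 = 10.5%
f'c = 60 * (1 - 10.5/100)
= 53.7 MPa

53.7


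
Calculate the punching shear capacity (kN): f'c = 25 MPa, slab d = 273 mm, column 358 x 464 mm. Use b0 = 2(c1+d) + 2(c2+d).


b0 = 2*(358 + 273) + 2*(464 + 273) = 2736 mm
Vc = 0.33 * sqrt(25) * 2736 * 273 / 1000
= 1232.43 kN

1232.43


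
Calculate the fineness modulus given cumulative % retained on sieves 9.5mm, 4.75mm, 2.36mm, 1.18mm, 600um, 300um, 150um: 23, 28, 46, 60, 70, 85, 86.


FM = sum(cumulative % retained) / 100
= 398 / 100
= 3.98

3.98


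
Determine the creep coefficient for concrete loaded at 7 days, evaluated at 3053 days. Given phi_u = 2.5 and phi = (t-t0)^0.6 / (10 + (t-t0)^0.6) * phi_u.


dt = 3053 - 7 = 3046
phi = 3046^0.6 / (10 + 3046^0.6) * 2.5
= 2.312

2.312


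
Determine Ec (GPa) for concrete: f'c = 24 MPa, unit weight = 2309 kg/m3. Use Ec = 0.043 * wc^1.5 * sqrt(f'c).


Ec = 0.043 * 2309^1.5 * sqrt(24) / 1000
= 23.37 GPa

23.37


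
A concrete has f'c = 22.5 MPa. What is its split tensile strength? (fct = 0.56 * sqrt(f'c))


fct = 0.56 * sqrt(22.5)
= 0.56 * 4.743
= 2.656 MPa

2.656


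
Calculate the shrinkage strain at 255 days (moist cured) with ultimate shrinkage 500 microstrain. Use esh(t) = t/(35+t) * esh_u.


esh(255) = 255 / (35 + 255) * 500
= 255 / 290 * 500
= 439.7 microstrain

439.7


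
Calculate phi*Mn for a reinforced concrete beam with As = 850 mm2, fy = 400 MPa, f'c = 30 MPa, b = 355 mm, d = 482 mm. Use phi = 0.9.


a = As * fy / (0.85 * f'c * b)
= 850 * 400 / (0.85 * 30 * 355)
= 37.5587 mm
Mn = As * fy * (d - a/2) / 10^6
= 157.495 kN-m
phi*Mn = 0.9 * 157.495 = 141.75 kN-m

141.75


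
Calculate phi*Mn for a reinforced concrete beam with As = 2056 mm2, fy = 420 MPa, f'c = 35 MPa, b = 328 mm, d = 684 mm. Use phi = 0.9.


a = As * fy / (0.85 * f'c * b)
= 2056 * 420 / (0.85 * 35 * 328)
= 88.4935 mm
Mn = As * fy * (d - a/2) / 10^6
= 552.4397 kN-m
phi*Mn = 0.9 * 552.4397 = 497.2 kN-m

497.2


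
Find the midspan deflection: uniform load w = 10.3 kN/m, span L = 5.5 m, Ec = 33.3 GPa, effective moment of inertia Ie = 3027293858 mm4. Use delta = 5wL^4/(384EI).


Convert: L = 5.5 m = 5500 mm, Ec = 33.3 GPa = 33300 MPa
delta = 5 * 10.3 * 5500^4 / (384 * 33300 * 3027293858)
= 1.22 mm

1.22


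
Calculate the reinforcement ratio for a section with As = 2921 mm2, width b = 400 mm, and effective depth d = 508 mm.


rho = As / (b * d)
= 2921 / (400 * 508)
= 0.0144

0.0144


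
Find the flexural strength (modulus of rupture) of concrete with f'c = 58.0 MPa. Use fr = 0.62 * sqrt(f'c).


fr = 0.62 * sqrt(58.0)
= 4.722 MPa

4.722


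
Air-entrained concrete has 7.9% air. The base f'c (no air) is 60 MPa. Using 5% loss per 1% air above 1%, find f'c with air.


Strength loss = (7.9 - 1) * 5 = 34.5%
f'c = 60 * (1 - 34.5/100)
= 39.3 MPa

39.3


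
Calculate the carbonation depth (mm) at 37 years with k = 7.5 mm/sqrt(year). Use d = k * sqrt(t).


depth = k * sqrt(t)
= 7.5 * sqrt(37)
= 45.62 mm

45.62


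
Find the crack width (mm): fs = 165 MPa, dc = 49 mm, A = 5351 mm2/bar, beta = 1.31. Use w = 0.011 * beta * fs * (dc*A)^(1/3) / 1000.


w = 0.011 * beta * fs * (dc * A)^(1/3) / 1000
= 0.011 * 1.31 * 165 * (49 * 5351)^(1/3) / 1000
= 0.152 mm

0.152


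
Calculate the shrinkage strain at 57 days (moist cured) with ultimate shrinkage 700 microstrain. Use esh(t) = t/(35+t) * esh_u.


esh(57) = 57 / (35 + 57) * 700
= 57 / 92 * 700
= 433.7 microstrain

433.7


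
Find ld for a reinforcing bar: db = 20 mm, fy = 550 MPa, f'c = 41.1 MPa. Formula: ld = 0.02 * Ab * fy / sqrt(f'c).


Ab = pi * 20^2 / 4 = 314.159 mm2
ld = 0.02 * 314.159 * 550 / sqrt(41.1)
= 539.0 mm

539.0


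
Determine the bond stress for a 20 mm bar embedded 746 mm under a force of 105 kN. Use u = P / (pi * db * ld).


u = P / (pi * db * ld)
= 105 * 1000 / (pi * 20 * 746)
= 2.24 MPa

2.24


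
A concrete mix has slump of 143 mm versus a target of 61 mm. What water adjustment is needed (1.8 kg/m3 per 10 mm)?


Difference = 61 - 143 = -82 mm
Water adjustment = -82 * 1.8 / 10 = -14.8 kg/m3

-14.8


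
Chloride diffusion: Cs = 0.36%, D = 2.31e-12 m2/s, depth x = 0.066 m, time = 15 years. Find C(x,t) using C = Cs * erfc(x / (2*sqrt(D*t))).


t_seconds = 15 * 365.25 * 24 * 3600 = 473364000.0 s
arg = 0.066 / (2 * sqrt(2.31e-12 * 473364000.0))
= 0.998
erfc(0.998) = 0.1582
C = 0.36 * 0.1582 = 0.0569%

0.0569


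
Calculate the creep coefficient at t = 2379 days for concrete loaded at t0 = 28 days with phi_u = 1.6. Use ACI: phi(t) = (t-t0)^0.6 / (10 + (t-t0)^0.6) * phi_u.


dt = 2379 - 28 = 2351
phi = 2351^0.6 / (10 + 2351^0.6) * 1.6
= 1.461

1.461


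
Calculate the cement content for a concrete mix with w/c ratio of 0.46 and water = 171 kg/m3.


Cement = water / (w/c)
= 171 / 0.46
= 371.7 kg/m3

371.7


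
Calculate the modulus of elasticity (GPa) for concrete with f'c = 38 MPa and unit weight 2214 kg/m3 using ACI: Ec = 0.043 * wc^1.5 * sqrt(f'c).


Ec = 0.043 * 2214^1.5 * sqrt(38) / 1000
= 27.61 GPa

27.61


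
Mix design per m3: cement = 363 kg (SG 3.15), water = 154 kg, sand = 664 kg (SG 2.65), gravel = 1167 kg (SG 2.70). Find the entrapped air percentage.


Vol cement = 363 / (3.15 * 1000) = 0.115238 m3
Vol water = 154 / 1000 = 0.154 m3
Vol sand = 664 / (2.65 * 1000) = 0.250566 m3
Vol gravel = 1167 / (2.70 * 1000) = 0.432222 m3
Total solid + water volume = 0.952026 m3
Air = (1 - 0.952026) * 100 = 4.8%

4.8


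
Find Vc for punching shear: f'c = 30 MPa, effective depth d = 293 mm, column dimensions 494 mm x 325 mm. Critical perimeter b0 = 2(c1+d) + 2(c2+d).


b0 = 2*(494 + 293) + 2*(325 + 293) = 2810 mm
Vc = 0.33 * sqrt(30) * 2810 * 293 / 1000
= 1488.16 kN

1488.16


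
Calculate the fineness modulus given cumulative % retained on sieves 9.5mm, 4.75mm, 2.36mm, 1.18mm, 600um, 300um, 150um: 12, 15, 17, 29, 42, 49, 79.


FM = sum(cumulative % retained) / 100
= 243 / 100
= 2.43

2.43


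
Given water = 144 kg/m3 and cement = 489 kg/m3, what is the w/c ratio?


w/c = water / cement
w/c = 144 / 489 = 0.294

0.294


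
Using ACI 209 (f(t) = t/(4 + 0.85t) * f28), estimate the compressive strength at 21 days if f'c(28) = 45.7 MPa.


f(21) = 21 / (4 + 0.85 * 21) * 45.7
= 21 / 21.85 * 45.7
= 43.92 MPa

43.92


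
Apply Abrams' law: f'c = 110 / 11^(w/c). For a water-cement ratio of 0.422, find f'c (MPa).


f'c = 110 / 11^0.422
= 110 / 2.751
= 39.99 MPa

39.99


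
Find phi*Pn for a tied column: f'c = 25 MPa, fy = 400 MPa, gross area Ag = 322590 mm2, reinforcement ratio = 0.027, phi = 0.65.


Ast = rho * Ag = 0.027 * 322590 = 8709.93 mm2
phi*Pn = 0.65 * 0.80 * (0.85 * 25 * (322590 - 8709.93) + 400 * 8709.93) / 1000
= 5280.04 kN

5280.04


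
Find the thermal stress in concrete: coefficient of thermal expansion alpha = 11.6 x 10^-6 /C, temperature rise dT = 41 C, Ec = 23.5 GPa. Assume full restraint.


sigma = alpha * dT * Ec
= 11.6e-6 * 41 * 23.5 * 1000
= 11.177 MPa

11.177


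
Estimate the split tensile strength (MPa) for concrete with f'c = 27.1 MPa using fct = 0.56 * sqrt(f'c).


fct = 0.56 * sqrt(27.1)
= 0.56 * 5.206
= 2.915 MPa

2.915


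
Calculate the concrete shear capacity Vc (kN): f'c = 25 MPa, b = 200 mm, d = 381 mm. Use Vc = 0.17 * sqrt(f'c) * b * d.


Vc = 0.17 * sqrt(25) * 200 * 381 / 1000
= 64.77 kN

64.77


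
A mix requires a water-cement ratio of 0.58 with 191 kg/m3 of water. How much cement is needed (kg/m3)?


Cement = water / (w/c)
= 191 / 0.58
= 329.3 kg/m3

329.3


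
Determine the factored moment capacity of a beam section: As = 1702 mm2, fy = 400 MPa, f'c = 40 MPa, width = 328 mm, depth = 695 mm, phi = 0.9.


a = As * fy / (0.85 * f'c * b)
= 1702 * 400 / (0.85 * 40 * 328)
= 61.0473 mm
Mn = As * fy * (d - a/2) / 10^6
= 452.3755 kN-m
phi*Mn = 0.9 * 452.3755 = 407.14 kN-m

407.14


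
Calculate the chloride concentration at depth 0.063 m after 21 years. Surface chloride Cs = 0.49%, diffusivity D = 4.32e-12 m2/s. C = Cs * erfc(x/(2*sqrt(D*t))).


t_seconds = 21 * 365.25 * 24 * 3600 = 662709600.0 s
arg = 0.063 / (2 * sqrt(4.32e-12 * 662709600.0))
= 0.5887
erfc(0.5887) = 0.4051
C = 0.49 * 0.4051 = 0.1985%

0.1985


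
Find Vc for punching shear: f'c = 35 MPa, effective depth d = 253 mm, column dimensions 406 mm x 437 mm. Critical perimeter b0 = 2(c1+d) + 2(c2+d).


b0 = 2*(406 + 253) + 2*(437 + 253) = 2698 mm
Vc = 0.33 * sqrt(35) * 2698 * 253 / 1000
= 1332.63 kN

1332.63


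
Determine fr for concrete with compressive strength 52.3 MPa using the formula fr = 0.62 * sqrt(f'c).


fr = 0.62 * sqrt(52.3)
= 4.484 MPa

4.484


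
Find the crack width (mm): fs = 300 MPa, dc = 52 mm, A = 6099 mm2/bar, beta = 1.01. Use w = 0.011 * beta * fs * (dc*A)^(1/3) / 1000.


w = 0.011 * beta * fs * (dc * A)^(1/3) / 1000
= 0.011 * 1.01 * 300 * (52 * 6099)^(1/3) / 1000
= 0.227 mm

0.227


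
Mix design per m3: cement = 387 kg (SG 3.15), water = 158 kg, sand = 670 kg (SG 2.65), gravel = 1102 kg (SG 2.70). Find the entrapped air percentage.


Vol cement = 387 / (3.15 * 1000) = 0.122857 m3
Vol water = 158 / 1000 = 0.158 m3
Vol sand = 670 / (2.65 * 1000) = 0.25283 m3
Vol gravel = 1102 / (2.70 * 1000) = 0.408148 m3
Total solid + water volume = 0.941835 m3
Air = (1 - 0.941835) * 100 = 5.82%

5.82


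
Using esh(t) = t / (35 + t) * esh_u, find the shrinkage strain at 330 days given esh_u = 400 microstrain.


esh(330) = 330 / (35 + 330) * 400
= 330 / 365 * 400
= 361.6 microstrain

361.6


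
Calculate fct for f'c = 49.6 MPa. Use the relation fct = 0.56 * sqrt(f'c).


fct = 0.56 * sqrt(49.6)
= 0.56 * 7.043
= 3.944 MPa

3.944


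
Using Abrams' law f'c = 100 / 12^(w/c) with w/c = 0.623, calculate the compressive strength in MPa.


f'c = 100 / 12^0.623
= 100 / 4.703
= 21.27 MPa

21.27


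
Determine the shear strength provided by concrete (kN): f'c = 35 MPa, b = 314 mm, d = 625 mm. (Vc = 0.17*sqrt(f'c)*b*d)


Vc = 0.17 * sqrt(35) * 314 * 625 / 1000
= 197.38 kN

197.38


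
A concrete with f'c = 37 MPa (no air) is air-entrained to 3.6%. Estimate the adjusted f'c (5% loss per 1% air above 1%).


Strength loss = (3.6 - 1) * 5 = 13.0%
f'c = 37 * (1 - 13.0/100)
= 32.19 MPa

32.19


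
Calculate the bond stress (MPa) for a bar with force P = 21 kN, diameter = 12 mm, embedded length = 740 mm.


u = P / (pi * db * ld)
= 21 * 1000 / (pi * 12 * 740)
= 0.753 MPa

0.753


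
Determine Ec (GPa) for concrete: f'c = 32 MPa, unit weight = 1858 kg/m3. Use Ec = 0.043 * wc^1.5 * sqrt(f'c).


Ec = 0.043 * 1858^1.5 * sqrt(32) / 1000
= 19.48 GPa

19.48


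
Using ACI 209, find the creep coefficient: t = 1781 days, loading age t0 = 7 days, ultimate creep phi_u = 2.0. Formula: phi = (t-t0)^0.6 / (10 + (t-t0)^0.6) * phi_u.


dt = 1781 - 7 = 1774
phi = 1774^0.6 / (10 + 1774^0.6) * 2.0
= 1.798

1.798


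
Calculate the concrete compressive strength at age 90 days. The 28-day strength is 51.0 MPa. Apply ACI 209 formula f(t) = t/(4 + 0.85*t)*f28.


f(90) = 90 / (4 + 0.85 * 90) * 51.0
= 90 / 80.5 * 51.0
= 57.02 MPa

57.02


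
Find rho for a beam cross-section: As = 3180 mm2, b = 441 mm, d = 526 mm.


rho = As / (b * d)
= 3180 / (441 * 526)
= 0.0137

0.0137


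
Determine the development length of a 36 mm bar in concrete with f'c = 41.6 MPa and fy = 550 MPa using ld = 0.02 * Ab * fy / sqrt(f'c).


Ab = pi * 36^2 / 4 = 1017.876 mm2
ld = 0.02 * 1017.876 * 550 / sqrt(41.6)
= 1736.0 mm

1736.0


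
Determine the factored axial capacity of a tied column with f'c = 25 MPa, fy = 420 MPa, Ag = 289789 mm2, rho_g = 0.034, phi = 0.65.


Ast = rho * Ag = 0.034 * 289789 = 9852.826 mm2
phi*Pn = 0.65 * 0.80 * (0.85 * 25 * (289789 - 9852.826) + 420 * 9852.826) / 1000
= 5245.15 kN

5245.15


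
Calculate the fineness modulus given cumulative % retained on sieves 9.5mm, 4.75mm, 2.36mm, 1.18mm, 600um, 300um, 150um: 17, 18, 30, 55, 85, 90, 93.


FM = sum(cumulative % retained) / 100
= 388 / 100
= 3.88

3.88


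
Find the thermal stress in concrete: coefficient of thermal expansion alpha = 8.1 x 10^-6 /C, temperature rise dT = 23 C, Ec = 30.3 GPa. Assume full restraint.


sigma = alpha * dT * Ec
= 8.1e-6 * 23 * 30.3 * 1000
= 5.645 MPa

5.645


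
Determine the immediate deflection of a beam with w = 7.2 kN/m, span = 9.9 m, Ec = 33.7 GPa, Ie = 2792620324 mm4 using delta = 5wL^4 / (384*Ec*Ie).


Convert: L = 9.9 m = 9900 mm, Ec = 33.7 GPa = 33700 MPa
delta = 5 * 7.2 * 9900^4 / (384 * 33700 * 2792620324)
= 9.57 mm

9.57


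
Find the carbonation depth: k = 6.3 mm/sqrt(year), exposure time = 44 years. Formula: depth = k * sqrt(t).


depth = k * sqrt(t)
= 6.3 * sqrt(44)
= 41.79 mm

41.79


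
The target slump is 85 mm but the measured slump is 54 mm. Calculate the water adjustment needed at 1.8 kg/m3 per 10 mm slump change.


Difference = 85 - 54 = 31 mm
Water adjustment = 31 * 1.8 / 10 = 5.6 kg/m3

5.6


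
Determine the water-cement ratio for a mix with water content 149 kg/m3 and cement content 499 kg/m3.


w/c = water / cement
w/c = 149 / 499 = 0.299

0.299


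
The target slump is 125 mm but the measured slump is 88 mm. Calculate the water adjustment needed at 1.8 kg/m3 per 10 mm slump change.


Difference = 125 - 88 = 37 mm
Water adjustment = 37 * 1.8 / 10 = 6.7 kg/m3

6.7


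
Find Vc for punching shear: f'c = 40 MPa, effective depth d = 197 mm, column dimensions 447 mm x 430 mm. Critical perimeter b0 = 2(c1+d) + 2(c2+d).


b0 = 2*(447 + 197) + 2*(430 + 197) = 2542 mm
Vc = 0.33 * sqrt(40) * 2542 * 197 / 1000
= 1045.17 kN

1045.17


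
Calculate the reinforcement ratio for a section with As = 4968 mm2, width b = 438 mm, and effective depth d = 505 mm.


rho = As / (b * d)
= 4968 / (438 * 505)
= 0.0225

0.0225


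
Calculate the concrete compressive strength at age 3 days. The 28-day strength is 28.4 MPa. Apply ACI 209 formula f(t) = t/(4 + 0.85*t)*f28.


f(3) = 3 / (4 + 0.85 * 3) * 28.4
= 3 / 6.55 * 28.4
= 13.01 MPa

13.01


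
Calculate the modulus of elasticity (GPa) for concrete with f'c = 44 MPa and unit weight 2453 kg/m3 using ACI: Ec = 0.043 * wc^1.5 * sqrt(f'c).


Ec = 0.043 * 2453^1.5 * sqrt(44) / 1000
= 34.65 GPa

34.65


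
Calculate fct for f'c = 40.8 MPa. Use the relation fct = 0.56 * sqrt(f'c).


fct = 0.56 * sqrt(40.8)
= 0.56 * 6.387
= 3.577 MPa

3.577


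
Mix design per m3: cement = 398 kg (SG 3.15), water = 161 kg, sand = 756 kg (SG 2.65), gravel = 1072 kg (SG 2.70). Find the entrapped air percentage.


Vol cement = 398 / (3.15 * 1000) = 0.126349 m3
Vol water = 161 / 1000 = 0.161 m3
Vol sand = 756 / (2.65 * 1000) = 0.285283 m3
Vol gravel = 1072 / (2.70 * 1000) = 0.397037 m3
Total solid + water volume = 0.969669 m3
Air = (1 - 0.969669) * 100 = 3.03%

3.03


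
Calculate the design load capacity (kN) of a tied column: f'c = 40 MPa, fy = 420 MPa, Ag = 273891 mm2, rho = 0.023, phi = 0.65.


Ast = rho * Ag = 0.023 * 273891 = 6299.493 mm2
phi*Pn = 0.65 * 0.80 * (0.85 * 40 * (273891 - 6299.493) + 420 * 6299.493) / 1000
= 6106.83 kN

6106.83


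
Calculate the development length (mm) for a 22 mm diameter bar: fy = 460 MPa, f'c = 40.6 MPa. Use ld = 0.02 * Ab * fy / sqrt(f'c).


Ab = pi * 22^2 / 4 = 380.133 mm2
ld = 0.02 * 380.133 * 460 / sqrt(40.6)
= 548.9 mm

548.9


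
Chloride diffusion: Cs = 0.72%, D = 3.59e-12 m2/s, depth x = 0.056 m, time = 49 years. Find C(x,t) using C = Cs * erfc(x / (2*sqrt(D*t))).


t_seconds = 49 * 365.25 * 24 * 3600 = 1546322400.0 s
arg = 0.056 / (2 * sqrt(3.59e-12 * 1546322400.0))
= 0.3758
erfc(0.3758) = 0.5951
C = 0.72 * 0.5951 = 0.4285%

0.4285


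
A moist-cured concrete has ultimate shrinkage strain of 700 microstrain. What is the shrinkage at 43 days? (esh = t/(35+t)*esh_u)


esh(43) = 43 / (35 + 43) * 700
= 43 / 78 * 700
= 385.9 microstrain

385.9


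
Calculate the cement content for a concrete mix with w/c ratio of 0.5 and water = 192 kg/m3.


Cement = water / (w/c)
= 192 / 0.5
= 384.0 kg/m3

384.0


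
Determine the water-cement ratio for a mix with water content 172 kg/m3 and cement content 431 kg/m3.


w/c = water / cement
w/c = 172 / 431 = 0.399

0.399


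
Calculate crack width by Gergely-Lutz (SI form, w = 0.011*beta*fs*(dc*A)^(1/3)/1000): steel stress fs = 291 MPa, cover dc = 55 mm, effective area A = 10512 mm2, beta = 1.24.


w = 0.011 * beta * fs * (dc * A)^(1/3) / 1000
= 0.011 * 1.24 * 291 * (55 * 10512)^(1/3) / 1000
= 0.331 mm

0.331


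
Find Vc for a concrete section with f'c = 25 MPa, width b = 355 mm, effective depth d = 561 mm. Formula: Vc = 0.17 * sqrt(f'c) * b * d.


Vc = 0.17 * sqrt(25) * 355 * 561 / 1000
= 169.28 kN

169.28


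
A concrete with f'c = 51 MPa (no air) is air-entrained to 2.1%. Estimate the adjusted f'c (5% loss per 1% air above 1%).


Strength loss = (2.1 - 1) * 5 = 5.5%
f'c = 51 * (1 - 5.5/100)
= 48.2 MPa

48.2


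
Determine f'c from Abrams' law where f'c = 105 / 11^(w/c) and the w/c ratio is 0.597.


f'c = 105 / 11^0.597
= 105 / 4.185
= 25.09 MPa

25.09


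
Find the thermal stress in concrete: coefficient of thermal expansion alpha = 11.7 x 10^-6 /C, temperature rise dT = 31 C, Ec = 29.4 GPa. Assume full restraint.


sigma = alpha * dT * Ec
= 11.7e-6 * 31 * 29.4 * 1000
= 10.663 MPa

10.663


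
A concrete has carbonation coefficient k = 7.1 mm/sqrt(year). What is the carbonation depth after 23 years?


depth = k * sqrt(t)
= 7.1 * sqrt(23)
= 34.05 mm

34.05


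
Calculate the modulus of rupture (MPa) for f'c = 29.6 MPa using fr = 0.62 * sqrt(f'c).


fr = 0.62 * sqrt(29.6)
= 3.373 MPa

3.373


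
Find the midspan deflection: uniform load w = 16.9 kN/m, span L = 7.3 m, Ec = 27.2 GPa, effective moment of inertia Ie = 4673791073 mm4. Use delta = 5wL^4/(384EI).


Convert: L = 7.3 m = 7300 mm, Ec = 27.2 GPa = 27200 MPa
delta = 5 * 16.9 * 7300^4 / (384 * 27200 * 4673791073)
= 4.92 mm

4.92


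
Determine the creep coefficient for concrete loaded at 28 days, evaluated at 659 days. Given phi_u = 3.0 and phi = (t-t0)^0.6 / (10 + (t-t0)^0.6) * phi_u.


dt = 659 - 28 = 631
phi = 631^0.6 / (10 + 631^0.6) * 3.0
= 2.482

2.482


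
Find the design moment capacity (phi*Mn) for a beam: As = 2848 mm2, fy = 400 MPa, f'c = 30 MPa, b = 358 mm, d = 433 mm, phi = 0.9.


a = As * fy / (0.85 * f'c * b)
= 2848 * 400 / (0.85 * 30 * 358)
= 124.7891 mm
Mn = As * fy * (d - a/2) / 10^6
= 422.1937 kN-m
phi*Mn = 0.9 * 422.1937 = 379.97 kN-m

379.97


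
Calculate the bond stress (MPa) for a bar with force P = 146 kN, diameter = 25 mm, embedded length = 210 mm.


u = P / (pi * db * ld)
= 146 * 1000 / (pi * 25 * 210)
= 8.852 MPa

8.852


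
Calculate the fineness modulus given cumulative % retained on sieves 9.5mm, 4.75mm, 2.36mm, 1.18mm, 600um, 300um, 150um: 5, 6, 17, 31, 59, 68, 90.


FM = sum(cumulative % retained) / 100
= 276 / 100
= 2.76

2.76


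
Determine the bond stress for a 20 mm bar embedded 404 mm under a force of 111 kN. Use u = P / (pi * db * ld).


u = P / (pi * db * ld)
= 111 * 1000 / (pi * 20 * 404)
= 4.373 MPa

4.373


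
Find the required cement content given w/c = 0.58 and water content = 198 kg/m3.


Cement = water / (w/c)
= 198 / 0.58
= 341.4 kg/m3

341.4


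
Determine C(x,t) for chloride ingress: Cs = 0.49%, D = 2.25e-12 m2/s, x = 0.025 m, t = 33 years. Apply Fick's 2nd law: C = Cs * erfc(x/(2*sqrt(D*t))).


t_seconds = 33 * 365.25 * 24 * 3600 = 1041400800.0 s
arg = 0.025 / (2 * sqrt(2.25e-12 * 1041400800.0))
= 0.2582
erfc(0.2582) = 0.715
C = 0.49 * 0.715 = 0.3503%

0.3503


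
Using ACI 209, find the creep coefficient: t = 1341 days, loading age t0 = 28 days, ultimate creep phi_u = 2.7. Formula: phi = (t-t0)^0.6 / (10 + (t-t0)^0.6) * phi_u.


dt = 1341 - 28 = 1313
phi = 1313^0.6 / (10 + 1313^0.6) * 2.7
= 2.38

2.38


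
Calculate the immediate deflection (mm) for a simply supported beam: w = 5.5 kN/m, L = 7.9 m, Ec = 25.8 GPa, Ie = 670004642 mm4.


Convert: L = 7.9 m = 7900 mm, Ec = 25.8 GPa = 25800 MPa
delta = 5 * 5.5 * 7900^4 / (384 * 25800 * 670004642)
= 16.14 mm

16.14


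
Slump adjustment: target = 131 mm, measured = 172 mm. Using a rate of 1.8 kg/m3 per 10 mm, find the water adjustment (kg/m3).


Difference = 131 - 172 = -41 mm
Water adjustment = -41 * 1.8 / 10 = -7.4 kg/m3

-7.4


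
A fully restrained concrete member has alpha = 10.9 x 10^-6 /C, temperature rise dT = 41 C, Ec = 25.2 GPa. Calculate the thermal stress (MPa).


sigma = alpha * dT * Ec
= 10.9e-6 * 41 * 25.2 * 1000
= 11.262 MPa

11.262


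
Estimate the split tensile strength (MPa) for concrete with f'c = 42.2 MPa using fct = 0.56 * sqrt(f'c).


fct = 0.56 * sqrt(42.2)
= 0.56 * 6.496
= 3.638 MPa

3.638


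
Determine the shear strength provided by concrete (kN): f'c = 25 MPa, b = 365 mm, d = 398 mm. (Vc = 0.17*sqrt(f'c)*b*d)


Vc = 0.17 * sqrt(25) * 365 * 398 / 1000
= 123.48 kN

123.48


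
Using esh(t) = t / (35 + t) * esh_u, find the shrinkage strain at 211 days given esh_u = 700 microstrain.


esh(211) = 211 / (35 + 211) * 700
= 211 / 246 * 700
= 600.4 microstrain

600.4


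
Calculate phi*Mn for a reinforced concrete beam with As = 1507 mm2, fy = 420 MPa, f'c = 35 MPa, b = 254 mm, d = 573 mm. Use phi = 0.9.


a = As * fy / (0.85 * f'c * b)
= 1507 * 420 / (0.85 * 35 * 254)
= 83.761 mm
Mn = As * fy * (d - a/2) / 10^6
= 336.1668 kN-m
phi*Mn = 0.9 * 336.1668 = 302.55 kN-m

302.55


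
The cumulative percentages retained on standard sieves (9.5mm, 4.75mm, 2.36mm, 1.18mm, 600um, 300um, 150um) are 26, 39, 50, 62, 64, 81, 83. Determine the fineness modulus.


FM = sum(cumulative % retained) / 100
= 405 / 100
= 4.05

4.05


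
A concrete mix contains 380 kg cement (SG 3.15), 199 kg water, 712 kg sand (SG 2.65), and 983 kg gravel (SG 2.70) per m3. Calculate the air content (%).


Vol cement = 380 / (3.15 * 1000) = 0.120635 m3
Vol water = 199 / 1000 = 0.199 m3
Vol sand = 712 / (2.65 * 1000) = 0.268679 m3
Vol gravel = 983 / (2.70 * 1000) = 0.364074 m3
Total solid + water volume = 0.952388 m3
Air = (1 - 0.952388) * 100 = 4.76%

4.76


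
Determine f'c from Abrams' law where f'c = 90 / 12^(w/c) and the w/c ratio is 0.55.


f'c = 90 / 12^0.55
= 90 / 3.922
= 22.95 MPa

22.95


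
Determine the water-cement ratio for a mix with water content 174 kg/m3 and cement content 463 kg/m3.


w/c = water / cement
w/c = 174 / 463 = 0.376

0.376


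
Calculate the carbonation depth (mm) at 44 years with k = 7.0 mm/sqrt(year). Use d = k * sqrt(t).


depth = k * sqrt(t)
= 7.0 * sqrt(44)
= 46.43 mm

46.43


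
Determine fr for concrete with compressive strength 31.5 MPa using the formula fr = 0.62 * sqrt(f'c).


fr = 0.62 * sqrt(31.5)
= 3.48 MPa

3.48


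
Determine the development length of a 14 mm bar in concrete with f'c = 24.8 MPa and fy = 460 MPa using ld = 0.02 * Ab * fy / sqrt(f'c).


Ab = pi * 14^2 / 4 = 153.938 mm2
ld = 0.02 * 153.938 * 460 / sqrt(24.8)
= 284.4 mm

284.4


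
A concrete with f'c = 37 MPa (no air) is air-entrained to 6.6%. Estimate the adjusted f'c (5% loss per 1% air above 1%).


Strength loss = (6.6 - 1) * 5 = 28.0%
f'c = 37 * (1 - 28.0/100)
= 26.64 MPa

26.64


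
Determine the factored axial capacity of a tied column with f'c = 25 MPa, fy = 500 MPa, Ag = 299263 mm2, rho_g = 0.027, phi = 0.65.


Ast = rho * Ag = 0.027 * 299263 = 8080.101 mm2
phi*Pn = 0.65 * 0.80 * (0.85 * 25 * (299263 - 8080.101) + 500 * 8080.101) / 1000
= 5318.4 kN

5318.4


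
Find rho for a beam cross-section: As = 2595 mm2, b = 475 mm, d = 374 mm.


rho = As / (b * d)
= 2595 / (475 * 374)
= 0.0146

0.0146


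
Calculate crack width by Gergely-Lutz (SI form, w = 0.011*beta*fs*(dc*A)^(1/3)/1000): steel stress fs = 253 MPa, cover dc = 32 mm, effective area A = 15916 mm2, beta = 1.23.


w = 0.011 * beta * fs * (dc * A)^(1/3) / 1000
= 0.011 * 1.23 * 253 * (32 * 15916)^(1/3) / 1000
= 0.273 mm

0.273


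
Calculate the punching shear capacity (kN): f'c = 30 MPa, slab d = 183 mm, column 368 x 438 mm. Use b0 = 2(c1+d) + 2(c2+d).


b0 = 2*(368 + 183) + 2*(438 + 183) = 2344 mm
Vc = 0.33 * sqrt(30) * 2344 * 183 / 1000
= 775.32 kN

775.32


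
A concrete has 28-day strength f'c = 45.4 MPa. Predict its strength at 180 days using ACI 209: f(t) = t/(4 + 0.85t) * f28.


f(180) = 180 / (4 + 0.85 * 180) * 45.4
= 180 / 157.0 * 45.4
= 52.05 MPa

52.05


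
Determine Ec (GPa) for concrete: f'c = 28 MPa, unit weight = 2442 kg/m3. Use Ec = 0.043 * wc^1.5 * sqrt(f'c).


Ec = 0.043 * 2442^1.5 * sqrt(28) / 1000
= 27.46 GPa

27.46


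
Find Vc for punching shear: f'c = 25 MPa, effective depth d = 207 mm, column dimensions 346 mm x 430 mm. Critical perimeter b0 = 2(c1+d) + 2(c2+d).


b0 = 2*(346 + 207) + 2*(430 + 207) = 2380 mm
Vc = 0.33 * sqrt(25) * 2380 * 207 / 1000
= 812.89 kN

812.89


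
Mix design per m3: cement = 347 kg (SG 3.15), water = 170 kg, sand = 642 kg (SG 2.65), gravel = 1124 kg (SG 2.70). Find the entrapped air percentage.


Vol cement = 347 / (3.15 * 1000) = 0.110159 m3
Vol water = 170 / 1000 = 0.17 m3
Vol sand = 642 / (2.65 * 1000) = 0.242264 m3
Vol gravel = 1124 / (2.70 * 1000) = 0.416296 m3
Total solid + water volume = 0.938719 m3
Air = (1 - 0.938719) * 100 = 6.13%

6.13


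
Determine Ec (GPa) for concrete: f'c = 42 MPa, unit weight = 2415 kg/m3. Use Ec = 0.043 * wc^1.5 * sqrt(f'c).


Ec = 0.043 * 2415^1.5 * sqrt(42) / 1000
= 33.07 GPa

33.07


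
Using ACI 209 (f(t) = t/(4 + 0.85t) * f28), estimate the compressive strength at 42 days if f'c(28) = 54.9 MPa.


f(42) = 42 / (4 + 0.85 * 42) * 54.9
= 42 / 39.7 * 54.9
= 58.08 MPa

58.08


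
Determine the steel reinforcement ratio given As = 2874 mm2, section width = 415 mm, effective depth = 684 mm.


rho = As / (b * d)
= 2874 / (415 * 684)
= 0.0101

0.0101


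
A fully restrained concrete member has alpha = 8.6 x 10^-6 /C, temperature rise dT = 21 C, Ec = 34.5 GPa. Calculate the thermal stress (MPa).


sigma = alpha * dT * Ec
= 8.6e-6 * 21 * 34.5 * 1000
= 6.231 MPa

6.231


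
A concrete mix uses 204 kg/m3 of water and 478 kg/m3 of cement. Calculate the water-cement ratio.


w/c = water / cement
w/c = 204 / 478 = 0.427

0.427


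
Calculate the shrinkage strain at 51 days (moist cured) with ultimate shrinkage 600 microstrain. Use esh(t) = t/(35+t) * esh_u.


esh(51) = 51 / (35 + 51) * 600
= 51 / 86 * 600
= 355.8 microstrain

355.8


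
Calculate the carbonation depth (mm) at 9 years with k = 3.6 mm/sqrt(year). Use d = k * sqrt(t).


depth = k * sqrt(t)
= 3.6 * sqrt(9)
= 10.8 mm

10.8


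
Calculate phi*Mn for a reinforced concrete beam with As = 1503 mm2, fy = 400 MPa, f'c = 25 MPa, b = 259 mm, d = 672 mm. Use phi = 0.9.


a = As * fy / (0.85 * f'c * b)
= 1503 * 400 / (0.85 * 25 * 259)
= 109.2346 mm
Mn = As * fy * (d - a/2) / 10^6
= 371.1705 kN-m
phi*Mn = 0.9 * 371.1705 = 334.05 kN-m

334.05


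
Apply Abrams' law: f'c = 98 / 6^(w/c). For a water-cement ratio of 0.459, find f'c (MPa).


f'c = 98 / 6^0.459
= 98 / 2.276
= 43.06 MPa

43.06


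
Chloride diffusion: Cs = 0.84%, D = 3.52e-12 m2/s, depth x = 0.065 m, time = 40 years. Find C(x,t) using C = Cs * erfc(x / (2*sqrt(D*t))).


t_seconds = 40 * 365.25 * 24 * 3600 = 1262304000.0 s
arg = 0.065 / (2 * sqrt(3.52e-12 * 1262304000.0))
= 0.4876
erfc(0.4876) = 0.4905
C = 0.84 * 0.4905 = 0.412%

0.412


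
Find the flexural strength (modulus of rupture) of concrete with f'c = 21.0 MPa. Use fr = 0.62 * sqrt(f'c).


fr = 0.62 * sqrt(21.0)
= 2.841 MPa

2.841


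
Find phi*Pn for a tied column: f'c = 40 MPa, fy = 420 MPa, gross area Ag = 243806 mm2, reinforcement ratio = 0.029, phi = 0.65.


Ast = rho * Ag = 0.029 * 243806 = 7070.374 mm2
phi*Pn = 0.65 * 0.80 * (0.85 * 40 * (243806 - 7070.374) + 420 * 7070.374) / 1000
= 5729.66 kN

5729.66


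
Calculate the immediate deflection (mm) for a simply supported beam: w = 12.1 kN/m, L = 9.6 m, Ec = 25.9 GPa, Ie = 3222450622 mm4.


Convert: L = 9.6 m = 9600 mm, Ec = 25.9 GPa = 25900 MPa
delta = 5 * 12.1 * 9600^4 / (384 * 25900 * 3222450622)
= 16.03 mm

16.03


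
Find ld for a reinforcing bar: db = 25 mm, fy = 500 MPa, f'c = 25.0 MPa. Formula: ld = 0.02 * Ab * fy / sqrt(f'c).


Ab = pi * 25^2 / 4 = 490.874 mm2
ld = 0.02 * 490.874 * 500 / sqrt(25.0)
= 981.7 mm

981.7
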